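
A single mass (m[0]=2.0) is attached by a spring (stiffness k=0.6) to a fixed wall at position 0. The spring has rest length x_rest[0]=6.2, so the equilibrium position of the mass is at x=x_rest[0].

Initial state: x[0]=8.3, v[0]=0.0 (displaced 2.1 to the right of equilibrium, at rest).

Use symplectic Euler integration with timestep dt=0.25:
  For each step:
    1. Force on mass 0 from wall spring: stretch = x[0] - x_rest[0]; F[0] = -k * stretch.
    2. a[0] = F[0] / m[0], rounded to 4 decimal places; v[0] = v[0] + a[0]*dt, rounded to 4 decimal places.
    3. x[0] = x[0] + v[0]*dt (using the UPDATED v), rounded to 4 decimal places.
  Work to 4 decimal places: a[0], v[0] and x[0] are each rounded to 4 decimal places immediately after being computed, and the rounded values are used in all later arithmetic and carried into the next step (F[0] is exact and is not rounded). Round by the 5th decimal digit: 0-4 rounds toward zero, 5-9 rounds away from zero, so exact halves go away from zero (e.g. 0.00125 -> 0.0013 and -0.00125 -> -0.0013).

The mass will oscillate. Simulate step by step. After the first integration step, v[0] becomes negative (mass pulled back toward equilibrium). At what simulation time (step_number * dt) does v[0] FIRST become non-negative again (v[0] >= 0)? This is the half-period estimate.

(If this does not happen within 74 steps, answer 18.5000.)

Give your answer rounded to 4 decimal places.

Answer: 5.7500

Derivation:
Step 0: x=[8.3000] v=[0.0000]
Step 1: x=[8.2606] v=[-0.1575]
Step 2: x=[8.1826] v=[-0.3121]
Step 3: x=[8.0674] v=[-0.4608]
Step 4: x=[7.9172] v=[-0.6009]
Step 5: x=[7.7348] v=[-0.7297]
Step 6: x=[7.5236] v=[-0.8448]
Step 7: x=[7.2876] v=[-0.9441]
Step 8: x=[7.0312] v=[-1.0257]
Step 9: x=[6.7592] v=[-1.0881]
Step 10: x=[6.4767] v=[-1.1301]
Step 11: x=[6.1890] v=[-1.1509]
Step 12: x=[5.9015] v=[-1.1501]
Step 13: x=[5.6196] v=[-1.1277]
Step 14: x=[5.3486] v=[-1.0842]
Step 15: x=[5.0935] v=[-1.0204]
Step 16: x=[4.8592] v=[-0.9374]
Step 17: x=[4.6500] v=[-0.8369]
Step 18: x=[4.4698] v=[-0.7207]
Step 19: x=[4.3221] v=[-0.5909]
Step 20: x=[4.2096] v=[-0.4501]
Step 21: x=[4.1344] v=[-0.3008]
Step 22: x=[4.0979] v=[-0.1459]
Step 23: x=[4.1009] v=[0.0118]
First v>=0 after going negative at step 23, time=5.7500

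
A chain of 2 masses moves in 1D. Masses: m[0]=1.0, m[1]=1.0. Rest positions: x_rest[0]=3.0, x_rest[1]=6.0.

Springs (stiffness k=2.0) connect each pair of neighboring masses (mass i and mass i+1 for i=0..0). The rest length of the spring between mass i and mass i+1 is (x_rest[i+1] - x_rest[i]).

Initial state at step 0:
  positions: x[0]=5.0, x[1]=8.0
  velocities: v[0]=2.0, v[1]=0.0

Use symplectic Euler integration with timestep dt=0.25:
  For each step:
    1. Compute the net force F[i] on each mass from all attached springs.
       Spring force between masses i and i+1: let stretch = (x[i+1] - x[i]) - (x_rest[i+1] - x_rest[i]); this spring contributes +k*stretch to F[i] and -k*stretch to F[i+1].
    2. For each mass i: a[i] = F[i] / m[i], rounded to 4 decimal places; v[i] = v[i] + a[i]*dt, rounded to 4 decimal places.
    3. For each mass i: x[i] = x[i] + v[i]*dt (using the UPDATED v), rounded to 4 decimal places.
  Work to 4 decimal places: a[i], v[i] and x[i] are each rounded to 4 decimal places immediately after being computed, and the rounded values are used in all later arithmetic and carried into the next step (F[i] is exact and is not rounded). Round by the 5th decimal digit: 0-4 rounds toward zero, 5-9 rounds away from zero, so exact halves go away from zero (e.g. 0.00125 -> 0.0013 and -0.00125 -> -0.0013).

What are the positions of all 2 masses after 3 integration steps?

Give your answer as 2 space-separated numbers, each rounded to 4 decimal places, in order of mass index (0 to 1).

Answer: 6.2656 8.2344

Derivation:
Step 0: x=[5.0000 8.0000] v=[2.0000 0.0000]
Step 1: x=[5.5000 8.0000] v=[2.0000 0.0000]
Step 2: x=[5.9375 8.0625] v=[1.7500 0.2500]
Step 3: x=[6.2656 8.2344] v=[1.3125 0.6875]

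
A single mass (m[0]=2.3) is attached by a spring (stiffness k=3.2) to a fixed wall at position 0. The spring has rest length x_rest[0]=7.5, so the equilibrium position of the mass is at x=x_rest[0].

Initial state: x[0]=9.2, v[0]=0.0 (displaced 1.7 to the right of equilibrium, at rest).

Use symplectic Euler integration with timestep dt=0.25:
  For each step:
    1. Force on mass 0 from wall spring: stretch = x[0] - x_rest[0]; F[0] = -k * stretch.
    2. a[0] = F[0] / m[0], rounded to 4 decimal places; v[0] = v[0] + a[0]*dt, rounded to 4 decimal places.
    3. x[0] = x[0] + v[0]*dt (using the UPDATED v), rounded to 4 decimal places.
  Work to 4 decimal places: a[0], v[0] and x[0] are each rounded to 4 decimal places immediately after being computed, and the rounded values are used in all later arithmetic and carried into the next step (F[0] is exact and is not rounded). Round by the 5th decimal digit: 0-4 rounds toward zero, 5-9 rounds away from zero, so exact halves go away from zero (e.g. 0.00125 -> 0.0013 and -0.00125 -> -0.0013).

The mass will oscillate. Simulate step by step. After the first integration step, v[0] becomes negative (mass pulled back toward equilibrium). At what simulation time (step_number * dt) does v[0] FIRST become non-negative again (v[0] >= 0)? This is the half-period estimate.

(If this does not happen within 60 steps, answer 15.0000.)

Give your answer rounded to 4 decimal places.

Step 0: x=[9.2000] v=[0.0000]
Step 1: x=[9.0522] v=[-0.5913]
Step 2: x=[8.7694] v=[-1.1312]
Step 3: x=[8.3762] v=[-1.5727]
Step 4: x=[7.9068] v=[-1.8775]
Step 5: x=[7.4021] v=[-2.0190]
Step 6: x=[6.9059] v=[-1.9850]
Step 7: x=[6.4613] v=[-1.7784]
Step 8: x=[6.1070] v=[-1.4171]
Step 9: x=[5.8739] v=[-0.9326]
Step 10: x=[5.7822] v=[-0.3670]
Step 11: x=[5.8398] v=[0.2305]
First v>=0 after going negative at step 11, time=2.7500

Answer: 2.7500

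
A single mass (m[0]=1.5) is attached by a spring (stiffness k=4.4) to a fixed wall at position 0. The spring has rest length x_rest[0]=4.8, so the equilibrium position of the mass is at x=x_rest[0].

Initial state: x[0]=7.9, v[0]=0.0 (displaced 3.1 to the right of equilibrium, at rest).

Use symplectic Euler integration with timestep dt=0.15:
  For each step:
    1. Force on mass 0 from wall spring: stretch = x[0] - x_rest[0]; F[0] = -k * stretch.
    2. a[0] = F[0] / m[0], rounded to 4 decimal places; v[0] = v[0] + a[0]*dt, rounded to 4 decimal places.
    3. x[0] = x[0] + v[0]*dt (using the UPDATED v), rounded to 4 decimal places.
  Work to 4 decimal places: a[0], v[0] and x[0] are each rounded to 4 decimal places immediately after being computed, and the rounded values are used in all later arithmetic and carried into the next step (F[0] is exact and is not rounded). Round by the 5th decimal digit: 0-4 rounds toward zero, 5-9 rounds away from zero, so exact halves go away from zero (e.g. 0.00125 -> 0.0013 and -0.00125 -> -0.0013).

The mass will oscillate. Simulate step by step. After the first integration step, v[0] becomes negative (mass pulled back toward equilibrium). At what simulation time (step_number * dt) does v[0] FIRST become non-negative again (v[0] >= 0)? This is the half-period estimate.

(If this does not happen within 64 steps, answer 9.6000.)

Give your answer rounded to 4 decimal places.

Answer: 1.9500

Derivation:
Step 0: x=[7.9000] v=[0.0000]
Step 1: x=[7.6954] v=[-1.3640]
Step 2: x=[7.2997] v=[-2.6380]
Step 3: x=[6.7390] v=[-3.7379]
Step 4: x=[6.0503] v=[-4.5911]
Step 5: x=[5.2791] v=[-5.1412]
Step 6: x=[4.4763] v=[-5.3520]
Step 7: x=[3.6949] v=[-5.2096]
Step 8: x=[2.9864] v=[-4.7234]
Step 9: x=[2.3976] v=[-3.9254]
Step 10: x=[1.9673] v=[-2.8684]
Step 11: x=[1.7240] v=[-1.6220]
Step 12: x=[1.6837] v=[-0.2686]
Step 13: x=[1.8491] v=[1.1026]
First v>=0 after going negative at step 13, time=1.9500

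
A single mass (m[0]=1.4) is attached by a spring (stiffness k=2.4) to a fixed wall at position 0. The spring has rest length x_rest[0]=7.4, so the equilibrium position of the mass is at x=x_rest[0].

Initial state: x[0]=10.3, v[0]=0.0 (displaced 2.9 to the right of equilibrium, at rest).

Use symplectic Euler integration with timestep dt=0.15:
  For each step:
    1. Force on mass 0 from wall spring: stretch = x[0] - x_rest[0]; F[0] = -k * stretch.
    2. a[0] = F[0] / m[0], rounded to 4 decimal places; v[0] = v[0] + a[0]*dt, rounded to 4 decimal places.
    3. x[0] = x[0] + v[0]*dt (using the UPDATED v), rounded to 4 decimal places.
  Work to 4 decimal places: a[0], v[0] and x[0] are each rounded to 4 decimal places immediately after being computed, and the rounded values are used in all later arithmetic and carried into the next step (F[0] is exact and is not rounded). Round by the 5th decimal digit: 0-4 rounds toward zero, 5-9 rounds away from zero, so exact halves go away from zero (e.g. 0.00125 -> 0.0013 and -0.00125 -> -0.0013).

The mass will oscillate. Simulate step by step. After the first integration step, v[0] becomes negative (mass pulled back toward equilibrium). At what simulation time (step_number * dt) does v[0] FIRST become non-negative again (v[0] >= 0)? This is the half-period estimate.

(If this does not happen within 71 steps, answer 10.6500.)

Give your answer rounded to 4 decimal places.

Answer: 2.4000

Derivation:
Step 0: x=[10.3000] v=[0.0000]
Step 1: x=[10.1881] v=[-0.7457]
Step 2: x=[9.9687] v=[-1.4626]
Step 3: x=[9.6502] v=[-2.1231]
Step 4: x=[9.2449] v=[-2.7017]
Step 5: x=[8.7685] v=[-3.1761]
Step 6: x=[8.2393] v=[-3.5280]
Step 7: x=[7.6777] v=[-3.7438]
Step 8: x=[7.1054] v=[-3.8152]
Step 9: x=[6.5445] v=[-3.7395]
Step 10: x=[6.0166] v=[-3.5195]
Step 11: x=[5.5420] v=[-3.1638]
Step 12: x=[5.1391] v=[-2.6860]
Step 13: x=[4.8234] v=[-2.1046]
Step 14: x=[4.6071] v=[-1.4421]
Step 15: x=[4.4985] v=[-0.7239]
Step 16: x=[4.5018] v=[0.0222]
First v>=0 after going negative at step 16, time=2.4000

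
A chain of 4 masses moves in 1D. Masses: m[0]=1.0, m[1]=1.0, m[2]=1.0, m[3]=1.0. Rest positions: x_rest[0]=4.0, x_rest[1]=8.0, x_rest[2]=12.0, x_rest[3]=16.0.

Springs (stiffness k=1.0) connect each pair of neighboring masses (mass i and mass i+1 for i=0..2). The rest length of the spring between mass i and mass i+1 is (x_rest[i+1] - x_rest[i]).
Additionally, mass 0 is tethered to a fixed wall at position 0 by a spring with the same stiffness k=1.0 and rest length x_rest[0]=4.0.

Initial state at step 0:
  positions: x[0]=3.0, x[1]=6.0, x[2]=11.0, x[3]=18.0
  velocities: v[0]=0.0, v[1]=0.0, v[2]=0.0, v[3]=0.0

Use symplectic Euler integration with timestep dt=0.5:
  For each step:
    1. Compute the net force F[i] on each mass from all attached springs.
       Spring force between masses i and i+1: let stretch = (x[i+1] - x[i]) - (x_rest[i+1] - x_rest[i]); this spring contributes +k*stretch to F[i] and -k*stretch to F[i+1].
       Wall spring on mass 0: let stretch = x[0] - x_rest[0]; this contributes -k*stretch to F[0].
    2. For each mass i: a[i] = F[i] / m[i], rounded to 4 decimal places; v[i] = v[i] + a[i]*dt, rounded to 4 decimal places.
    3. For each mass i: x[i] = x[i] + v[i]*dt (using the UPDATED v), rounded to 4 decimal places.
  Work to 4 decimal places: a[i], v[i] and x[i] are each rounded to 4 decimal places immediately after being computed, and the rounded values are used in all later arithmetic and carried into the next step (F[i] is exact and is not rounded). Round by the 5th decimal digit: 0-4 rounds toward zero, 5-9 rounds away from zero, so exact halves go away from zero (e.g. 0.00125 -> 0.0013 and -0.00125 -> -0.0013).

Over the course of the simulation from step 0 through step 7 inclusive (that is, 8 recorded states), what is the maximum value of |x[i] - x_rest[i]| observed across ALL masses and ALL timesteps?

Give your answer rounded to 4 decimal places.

Step 0: x=[3.0000 6.0000 11.0000 18.0000] v=[0.0000 0.0000 0.0000 0.0000]
Step 1: x=[3.0000 6.5000 11.5000 17.2500] v=[0.0000 1.0000 1.0000 -1.5000]
Step 2: x=[3.1250 7.3750 12.1875 16.0625] v=[0.2500 1.7500 1.3750 -2.3750]
Step 3: x=[3.5313 8.3907 12.6407 14.9063] v=[0.8125 2.0313 0.9063 -2.3125]
Step 4: x=[4.2696 9.2540 12.5978 14.1837] v=[1.4766 1.7266 -0.0859 -1.4453]
Step 5: x=[5.1866 9.7072 12.1154 14.0646] v=[1.8340 0.9063 -0.9649 -0.2383]
Step 6: x=[5.9371 9.6323 11.5182 14.4582] v=[1.5010 -0.1499 -1.1944 0.7871]
Step 7: x=[6.1272 9.1050 11.1845 15.1168] v=[0.3801 -1.0546 -0.6674 1.3171]
Max displacement = 2.1272

Answer: 2.1272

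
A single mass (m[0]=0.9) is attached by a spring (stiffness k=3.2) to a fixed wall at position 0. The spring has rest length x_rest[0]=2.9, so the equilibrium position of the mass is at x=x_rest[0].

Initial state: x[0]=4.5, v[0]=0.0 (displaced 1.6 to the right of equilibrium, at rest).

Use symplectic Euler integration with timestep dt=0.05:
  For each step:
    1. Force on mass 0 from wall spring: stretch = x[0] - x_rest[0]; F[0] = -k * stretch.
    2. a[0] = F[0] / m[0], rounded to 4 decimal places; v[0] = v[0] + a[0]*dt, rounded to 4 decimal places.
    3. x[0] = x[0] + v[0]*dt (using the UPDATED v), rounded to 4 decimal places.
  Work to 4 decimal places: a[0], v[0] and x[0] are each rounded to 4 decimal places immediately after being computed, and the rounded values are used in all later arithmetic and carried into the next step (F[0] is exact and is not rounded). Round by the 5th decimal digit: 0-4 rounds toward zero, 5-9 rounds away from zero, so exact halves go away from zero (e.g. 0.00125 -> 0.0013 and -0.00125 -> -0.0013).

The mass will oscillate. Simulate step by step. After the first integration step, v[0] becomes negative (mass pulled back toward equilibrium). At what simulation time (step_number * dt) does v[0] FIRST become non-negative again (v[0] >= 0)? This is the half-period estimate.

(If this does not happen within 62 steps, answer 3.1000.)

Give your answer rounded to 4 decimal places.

Step 0: x=[4.5000] v=[0.0000]
Step 1: x=[4.4858] v=[-0.2844]
Step 2: x=[4.4575] v=[-0.5663]
Step 3: x=[4.4153] v=[-0.8432]
Step 4: x=[4.3597] v=[-1.1126]
Step 5: x=[4.2911] v=[-1.3721]
Step 6: x=[4.2101] v=[-1.6194]
Step 7: x=[4.1175] v=[-1.8523]
Step 8: x=[4.0141] v=[-2.0687]
Step 9: x=[3.9008] v=[-2.2668]
Step 10: x=[3.7786] v=[-2.4447]
Step 11: x=[3.6486] v=[-2.6009]
Step 12: x=[3.5119] v=[-2.7340]
Step 13: x=[3.3698] v=[-2.8428]
Step 14: x=[3.2235] v=[-2.9263]
Step 15: x=[3.0743] v=[-2.9838]
Step 16: x=[2.9236] v=[-3.0148]
Step 17: x=[2.7727] v=[-3.0190]
Step 18: x=[2.6229] v=[-2.9964]
Step 19: x=[2.4755] v=[-2.9471]
Step 20: x=[2.3319] v=[-2.8716]
Step 21: x=[2.1934] v=[-2.7706]
Step 22: x=[2.0612] v=[-2.6450]
Step 23: x=[1.9364] v=[-2.4959]
Step 24: x=[1.8202] v=[-2.3246]
Step 25: x=[1.7136] v=[-2.1326]
Step 26: x=[1.6175] v=[-1.9217]
Step 27: x=[1.5328] v=[-1.6937]
Step 28: x=[1.4603] v=[-1.4506]
Step 29: x=[1.4006] v=[-1.1947]
Step 30: x=[1.3542] v=[-0.9281]
Step 31: x=[1.3215] v=[-0.6533]
Step 32: x=[1.3029] v=[-0.3727]
Step 33: x=[1.2985] v=[-0.0888]
Step 34: x=[1.3083] v=[0.1959]
First v>=0 after going negative at step 34, time=1.7000

Answer: 1.7000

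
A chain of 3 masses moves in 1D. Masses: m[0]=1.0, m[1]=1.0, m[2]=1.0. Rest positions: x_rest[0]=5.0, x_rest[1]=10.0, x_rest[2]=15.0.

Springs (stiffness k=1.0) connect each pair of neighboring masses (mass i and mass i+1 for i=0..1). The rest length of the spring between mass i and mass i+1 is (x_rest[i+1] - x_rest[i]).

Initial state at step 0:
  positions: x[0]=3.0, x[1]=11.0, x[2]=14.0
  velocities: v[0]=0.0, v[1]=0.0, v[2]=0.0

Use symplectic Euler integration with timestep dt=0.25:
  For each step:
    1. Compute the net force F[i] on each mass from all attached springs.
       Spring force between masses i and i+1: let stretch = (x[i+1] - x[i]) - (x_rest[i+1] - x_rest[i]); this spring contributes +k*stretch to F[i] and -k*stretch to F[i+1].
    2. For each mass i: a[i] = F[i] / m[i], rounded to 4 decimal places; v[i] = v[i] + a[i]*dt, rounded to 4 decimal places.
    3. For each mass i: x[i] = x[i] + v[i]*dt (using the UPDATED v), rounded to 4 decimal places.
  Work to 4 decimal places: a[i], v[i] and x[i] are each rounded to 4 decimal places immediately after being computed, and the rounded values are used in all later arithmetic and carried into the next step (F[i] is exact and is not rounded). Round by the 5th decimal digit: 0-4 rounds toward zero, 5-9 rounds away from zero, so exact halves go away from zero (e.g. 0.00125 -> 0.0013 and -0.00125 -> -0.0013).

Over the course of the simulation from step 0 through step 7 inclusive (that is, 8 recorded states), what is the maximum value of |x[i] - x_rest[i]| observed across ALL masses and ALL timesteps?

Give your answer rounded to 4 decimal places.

Answer: 2.3589

Derivation:
Step 0: x=[3.0000 11.0000 14.0000] v=[0.0000 0.0000 0.0000]
Step 1: x=[3.1875 10.6875 14.1250] v=[0.7500 -1.2500 0.5000]
Step 2: x=[3.5313 10.1211 14.3477] v=[1.3750 -2.2656 0.8906]
Step 3: x=[3.9744 9.4070 14.6187] v=[1.7725 -2.8564 1.0840]
Step 4: x=[4.4446 8.6791 14.8765] v=[1.8807 -2.9116 1.0311]
Step 5: x=[4.8669 8.0739 15.0595] v=[1.6893 -2.4209 0.7318]
Step 6: x=[5.1772 7.7048 15.1184] v=[1.2411 -1.4763 0.2354]
Step 7: x=[5.3330 7.6411 15.0264] v=[0.6230 -0.2548 -0.3680]
Max displacement = 2.3589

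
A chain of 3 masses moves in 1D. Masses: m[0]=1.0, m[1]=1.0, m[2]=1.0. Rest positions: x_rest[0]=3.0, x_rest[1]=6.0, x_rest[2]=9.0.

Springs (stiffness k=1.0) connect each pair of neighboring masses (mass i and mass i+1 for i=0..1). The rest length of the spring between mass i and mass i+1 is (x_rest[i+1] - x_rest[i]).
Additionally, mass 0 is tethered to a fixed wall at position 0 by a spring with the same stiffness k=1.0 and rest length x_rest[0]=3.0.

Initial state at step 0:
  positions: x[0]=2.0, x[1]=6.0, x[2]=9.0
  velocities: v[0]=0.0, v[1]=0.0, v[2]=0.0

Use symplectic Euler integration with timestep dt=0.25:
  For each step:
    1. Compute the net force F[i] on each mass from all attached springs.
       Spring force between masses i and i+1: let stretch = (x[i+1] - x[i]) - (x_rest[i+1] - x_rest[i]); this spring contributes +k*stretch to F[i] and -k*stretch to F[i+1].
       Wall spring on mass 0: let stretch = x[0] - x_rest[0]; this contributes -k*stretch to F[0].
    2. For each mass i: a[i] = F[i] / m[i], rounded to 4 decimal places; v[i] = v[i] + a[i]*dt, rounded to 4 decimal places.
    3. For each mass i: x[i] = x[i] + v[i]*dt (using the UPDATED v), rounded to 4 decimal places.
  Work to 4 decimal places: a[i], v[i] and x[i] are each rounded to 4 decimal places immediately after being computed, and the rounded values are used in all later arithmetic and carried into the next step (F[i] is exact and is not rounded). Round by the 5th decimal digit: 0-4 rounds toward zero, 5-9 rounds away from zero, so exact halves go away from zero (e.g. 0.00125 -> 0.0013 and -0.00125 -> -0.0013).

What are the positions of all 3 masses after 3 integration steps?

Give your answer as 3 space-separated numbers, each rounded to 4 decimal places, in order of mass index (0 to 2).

Answer: 2.6558 5.6997 8.9817

Derivation:
Step 0: x=[2.0000 6.0000 9.0000] v=[0.0000 0.0000 0.0000]
Step 1: x=[2.1250 5.9375 9.0000] v=[0.5000 -0.2500 0.0000]
Step 2: x=[2.3555 5.8281 8.9961] v=[0.9219 -0.4375 -0.0156]
Step 3: x=[2.6558 5.6997 8.9817] v=[1.2012 -0.5137 -0.0576]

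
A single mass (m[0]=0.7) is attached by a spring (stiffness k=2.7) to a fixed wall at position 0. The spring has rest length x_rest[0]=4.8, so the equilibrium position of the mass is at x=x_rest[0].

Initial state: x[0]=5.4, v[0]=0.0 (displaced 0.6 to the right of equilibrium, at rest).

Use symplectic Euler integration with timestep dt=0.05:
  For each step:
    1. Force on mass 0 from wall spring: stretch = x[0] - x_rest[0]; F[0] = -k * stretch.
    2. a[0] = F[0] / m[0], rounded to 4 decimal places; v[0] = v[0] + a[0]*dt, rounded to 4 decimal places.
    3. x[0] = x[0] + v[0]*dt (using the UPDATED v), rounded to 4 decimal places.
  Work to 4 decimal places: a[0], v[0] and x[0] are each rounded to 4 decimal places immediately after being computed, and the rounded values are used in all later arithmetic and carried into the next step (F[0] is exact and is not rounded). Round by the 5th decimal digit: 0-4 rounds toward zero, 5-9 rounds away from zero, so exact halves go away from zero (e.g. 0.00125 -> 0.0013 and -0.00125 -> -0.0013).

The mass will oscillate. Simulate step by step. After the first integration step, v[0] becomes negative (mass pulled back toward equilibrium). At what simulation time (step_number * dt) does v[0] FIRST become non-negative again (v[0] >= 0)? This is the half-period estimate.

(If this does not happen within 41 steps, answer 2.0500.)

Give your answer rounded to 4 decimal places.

Step 0: x=[5.4000] v=[0.0000]
Step 1: x=[5.3942] v=[-0.1157]
Step 2: x=[5.3827] v=[-0.2303]
Step 3: x=[5.3656] v=[-0.3427]
Step 4: x=[5.3430] v=[-0.4518]
Step 5: x=[5.3152] v=[-0.5565]
Step 6: x=[5.2824] v=[-0.6559]
Step 7: x=[5.2450] v=[-0.7489]
Step 8: x=[5.2033] v=[-0.8347]
Step 9: x=[5.1577] v=[-0.9125]
Step 10: x=[5.1086] v=[-0.9815]
Step 11: x=[5.0566] v=[-1.0410]
Step 12: x=[5.0021] v=[-1.0905]
Step 13: x=[4.9456] v=[-1.1295]
Step 14: x=[4.8877] v=[-1.1576]
Step 15: x=[4.8290] v=[-1.1745]
Step 16: x=[4.7700] v=[-1.1801]
Step 17: x=[4.7113] v=[-1.1743]
Step 18: x=[4.6534] v=[-1.1572]
Step 19: x=[4.5970] v=[-1.1289]
Step 20: x=[4.5425] v=[-1.0898]
Step 21: x=[4.4905] v=[-1.0401]
Step 22: x=[4.4415] v=[-0.9804]
Step 23: x=[4.3959] v=[-0.9113]
Step 24: x=[4.3542] v=[-0.8334]
Step 25: x=[4.3168] v=[-0.7474]
Step 26: x=[4.2841] v=[-0.6542]
Step 27: x=[4.2564] v=[-0.5547]
Step 28: x=[4.2339] v=[-0.4499]
Step 29: x=[4.2169] v=[-0.3407]
Step 30: x=[4.2055] v=[-0.2282]
Step 31: x=[4.1998] v=[-0.1135]
Step 32: x=[4.1999] v=[0.0023]
First v>=0 after going negative at step 32, time=1.6000

Answer: 1.6000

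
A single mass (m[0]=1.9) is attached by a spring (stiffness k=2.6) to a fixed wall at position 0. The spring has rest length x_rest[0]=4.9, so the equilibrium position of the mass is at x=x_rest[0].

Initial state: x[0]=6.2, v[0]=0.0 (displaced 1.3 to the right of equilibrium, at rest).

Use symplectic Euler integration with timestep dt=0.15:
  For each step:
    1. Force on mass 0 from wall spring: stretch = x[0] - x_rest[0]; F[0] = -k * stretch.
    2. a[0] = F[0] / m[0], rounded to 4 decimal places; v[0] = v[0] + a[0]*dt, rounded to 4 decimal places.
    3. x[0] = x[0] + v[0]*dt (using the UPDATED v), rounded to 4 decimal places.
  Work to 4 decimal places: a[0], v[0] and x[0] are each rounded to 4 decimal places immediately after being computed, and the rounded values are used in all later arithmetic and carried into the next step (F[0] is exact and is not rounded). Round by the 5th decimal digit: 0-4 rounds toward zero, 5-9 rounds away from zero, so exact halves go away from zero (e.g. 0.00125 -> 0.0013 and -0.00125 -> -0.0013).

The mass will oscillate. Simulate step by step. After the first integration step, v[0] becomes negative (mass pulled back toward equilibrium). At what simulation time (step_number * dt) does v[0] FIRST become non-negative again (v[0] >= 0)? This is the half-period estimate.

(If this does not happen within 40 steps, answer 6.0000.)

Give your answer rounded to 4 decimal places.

Answer: 2.7000

Derivation:
Step 0: x=[6.2000] v=[0.0000]
Step 1: x=[6.1600] v=[-0.2668]
Step 2: x=[6.0812] v=[-0.5254]
Step 3: x=[5.9660] v=[-0.7679]
Step 4: x=[5.8180] v=[-0.9867]
Step 5: x=[5.6417] v=[-1.1751]
Step 6: x=[5.4426] v=[-1.3274]
Step 7: x=[5.2268] v=[-1.4388]
Step 8: x=[5.0009] v=[-1.5059]
Step 9: x=[4.7719] v=[-1.5266]
Step 10: x=[4.5469] v=[-1.5003]
Step 11: x=[4.3327] v=[-1.4278]
Step 12: x=[4.1360] v=[-1.3114]
Step 13: x=[3.9628] v=[-1.1546]
Step 14: x=[3.8185] v=[-0.9622]
Step 15: x=[3.7075] v=[-0.7402]
Step 16: x=[3.6332] v=[-0.4954]
Step 17: x=[3.5979] v=[-0.2354]
Step 18: x=[3.6027] v=[0.0319]
First v>=0 after going negative at step 18, time=2.7000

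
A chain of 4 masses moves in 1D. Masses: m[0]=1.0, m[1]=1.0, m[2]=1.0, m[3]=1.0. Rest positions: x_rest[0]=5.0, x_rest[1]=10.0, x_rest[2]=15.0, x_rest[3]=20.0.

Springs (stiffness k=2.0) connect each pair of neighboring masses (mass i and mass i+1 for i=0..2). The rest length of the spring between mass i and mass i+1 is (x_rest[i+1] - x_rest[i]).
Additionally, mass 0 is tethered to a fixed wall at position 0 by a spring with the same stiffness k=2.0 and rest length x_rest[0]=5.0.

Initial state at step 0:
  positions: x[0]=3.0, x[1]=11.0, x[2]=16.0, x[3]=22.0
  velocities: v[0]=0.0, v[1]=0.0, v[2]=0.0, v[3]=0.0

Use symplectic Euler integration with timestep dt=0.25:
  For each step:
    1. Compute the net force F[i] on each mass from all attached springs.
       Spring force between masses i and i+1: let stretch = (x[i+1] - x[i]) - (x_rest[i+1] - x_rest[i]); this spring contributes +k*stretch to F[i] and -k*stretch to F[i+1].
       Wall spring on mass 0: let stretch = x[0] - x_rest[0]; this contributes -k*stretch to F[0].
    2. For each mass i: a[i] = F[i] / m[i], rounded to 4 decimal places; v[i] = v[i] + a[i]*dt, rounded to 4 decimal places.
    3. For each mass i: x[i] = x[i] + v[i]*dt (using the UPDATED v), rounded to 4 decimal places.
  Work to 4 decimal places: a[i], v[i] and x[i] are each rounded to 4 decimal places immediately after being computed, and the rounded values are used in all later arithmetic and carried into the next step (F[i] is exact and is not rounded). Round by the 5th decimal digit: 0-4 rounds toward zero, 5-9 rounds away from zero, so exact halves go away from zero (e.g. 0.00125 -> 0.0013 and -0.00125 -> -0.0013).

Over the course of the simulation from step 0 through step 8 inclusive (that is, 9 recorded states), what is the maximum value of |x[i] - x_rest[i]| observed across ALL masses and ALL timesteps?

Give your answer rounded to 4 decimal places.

Answer: 2.2340

Derivation:
Step 0: x=[3.0000 11.0000 16.0000 22.0000] v=[0.0000 0.0000 0.0000 0.0000]
Step 1: x=[3.6250 10.6250 16.1250 21.8750] v=[2.5000 -1.5000 0.5000 -0.5000]
Step 2: x=[4.6719 10.0625 16.2813 21.6563] v=[4.1875 -2.2500 0.6250 -0.8750]
Step 3: x=[5.8086 9.6035 16.3321 21.3907] v=[4.5469 -1.8359 0.2031 -1.0625]
Step 4: x=[6.6936 9.5112 16.1741 21.1178] v=[3.5401 -0.3691 -0.6319 -1.0918]
Step 5: x=[7.0941 9.8996 15.8012 20.8519] v=[1.6021 1.5536 -1.4915 -1.0637]
Step 6: x=[6.9586 10.6750 15.3220 20.5796] v=[-0.5422 3.1017 -1.9170 -1.0891]
Step 7: x=[6.4178 11.5668 14.9191 20.2751] v=[-2.1633 3.5670 -1.6117 -1.2179]
Step 8: x=[5.7184 12.2340 14.7666 19.9261] v=[-2.7977 2.6687 -0.6099 -1.3959]
Max displacement = 2.2340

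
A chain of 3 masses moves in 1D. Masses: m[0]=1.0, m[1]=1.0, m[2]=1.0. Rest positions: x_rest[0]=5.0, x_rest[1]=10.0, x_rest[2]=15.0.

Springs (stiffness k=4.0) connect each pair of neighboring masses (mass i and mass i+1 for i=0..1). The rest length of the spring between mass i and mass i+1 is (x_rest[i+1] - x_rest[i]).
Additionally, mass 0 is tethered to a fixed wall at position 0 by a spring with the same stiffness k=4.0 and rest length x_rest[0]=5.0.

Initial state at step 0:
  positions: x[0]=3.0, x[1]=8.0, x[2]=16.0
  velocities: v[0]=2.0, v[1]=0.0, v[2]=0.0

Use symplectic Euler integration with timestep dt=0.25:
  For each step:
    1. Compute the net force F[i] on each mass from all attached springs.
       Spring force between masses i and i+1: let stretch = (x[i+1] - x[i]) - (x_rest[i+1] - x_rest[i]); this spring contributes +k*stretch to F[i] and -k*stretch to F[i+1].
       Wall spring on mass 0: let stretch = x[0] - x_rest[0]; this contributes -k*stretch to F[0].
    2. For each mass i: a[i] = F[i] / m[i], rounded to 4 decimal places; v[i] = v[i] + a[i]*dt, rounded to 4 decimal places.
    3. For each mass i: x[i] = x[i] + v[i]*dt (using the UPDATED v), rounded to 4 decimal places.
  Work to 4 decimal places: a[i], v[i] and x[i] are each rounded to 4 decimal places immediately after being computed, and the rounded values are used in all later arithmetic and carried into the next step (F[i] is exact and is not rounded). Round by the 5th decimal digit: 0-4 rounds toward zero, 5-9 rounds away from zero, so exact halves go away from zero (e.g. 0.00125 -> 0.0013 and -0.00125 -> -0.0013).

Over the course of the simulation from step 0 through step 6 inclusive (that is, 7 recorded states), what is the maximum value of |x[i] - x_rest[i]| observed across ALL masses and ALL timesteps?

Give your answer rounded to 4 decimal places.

Step 0: x=[3.0000 8.0000 16.0000] v=[2.0000 0.0000 0.0000]
Step 1: x=[4.0000 8.7500 15.2500] v=[4.0000 3.0000 -3.0000]
Step 2: x=[5.1875 9.9375 14.1250] v=[4.7500 4.7500 -4.5000]
Step 3: x=[6.2656 10.9844 13.2031] v=[4.3125 4.1875 -3.6875]
Step 4: x=[6.9570 11.4063 12.9766] v=[2.7657 1.6874 -0.9062]
Step 5: x=[7.0215 11.1084 13.6075] v=[0.2580 -1.1916 2.5235]
Step 6: x=[6.3524 10.4136 14.8636] v=[-2.6766 -2.7794 5.0244]
Max displacement = 2.0234

Answer: 2.0234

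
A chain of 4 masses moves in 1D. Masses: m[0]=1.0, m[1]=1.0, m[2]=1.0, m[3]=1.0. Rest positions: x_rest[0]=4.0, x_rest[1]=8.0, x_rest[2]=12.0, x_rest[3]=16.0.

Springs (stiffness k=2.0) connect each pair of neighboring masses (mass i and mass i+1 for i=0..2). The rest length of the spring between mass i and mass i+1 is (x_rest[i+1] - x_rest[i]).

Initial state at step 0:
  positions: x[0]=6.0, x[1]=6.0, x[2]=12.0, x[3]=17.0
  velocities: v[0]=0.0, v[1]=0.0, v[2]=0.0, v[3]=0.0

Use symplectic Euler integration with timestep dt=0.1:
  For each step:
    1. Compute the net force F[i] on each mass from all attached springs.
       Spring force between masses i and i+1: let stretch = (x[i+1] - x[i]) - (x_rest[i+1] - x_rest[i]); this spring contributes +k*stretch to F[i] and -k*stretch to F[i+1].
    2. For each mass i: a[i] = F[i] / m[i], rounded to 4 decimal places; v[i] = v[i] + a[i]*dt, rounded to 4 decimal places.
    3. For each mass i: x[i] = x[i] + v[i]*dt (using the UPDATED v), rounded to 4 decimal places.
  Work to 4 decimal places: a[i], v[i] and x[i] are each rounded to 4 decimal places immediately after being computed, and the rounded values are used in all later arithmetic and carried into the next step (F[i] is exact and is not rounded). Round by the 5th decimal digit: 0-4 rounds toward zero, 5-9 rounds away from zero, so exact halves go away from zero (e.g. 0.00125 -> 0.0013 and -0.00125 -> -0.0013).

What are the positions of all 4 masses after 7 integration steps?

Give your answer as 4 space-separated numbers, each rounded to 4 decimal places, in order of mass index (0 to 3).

Step 0: x=[6.0000 6.0000 12.0000 17.0000] v=[0.0000 0.0000 0.0000 0.0000]
Step 1: x=[5.9200 6.1200 11.9800 16.9800] v=[-0.8000 1.2000 -0.2000 -0.2000]
Step 2: x=[5.7640 6.3532 11.9428 16.9400] v=[-1.5600 2.3320 -0.3720 -0.4000]
Step 3: x=[5.5398 6.6864 11.8938 16.8801] v=[-2.2422 3.3321 -0.4905 -0.5994]
Step 4: x=[5.2585 7.1008 11.8403 16.8004] v=[-2.8129 4.1443 -0.5347 -0.7967]
Step 5: x=[4.9341 7.5732 11.7912 16.7015] v=[-3.2444 4.7237 -0.4906 -0.9887]
Step 6: x=[4.5824 8.0772 11.7560 16.5844] v=[-3.5166 5.0395 -0.3521 -1.1708]
Step 7: x=[4.2206 8.5848 11.7438 16.4508] v=[-3.6176 5.0763 -0.1222 -1.3365]

Answer: 4.2206 8.5848 11.7438 16.4508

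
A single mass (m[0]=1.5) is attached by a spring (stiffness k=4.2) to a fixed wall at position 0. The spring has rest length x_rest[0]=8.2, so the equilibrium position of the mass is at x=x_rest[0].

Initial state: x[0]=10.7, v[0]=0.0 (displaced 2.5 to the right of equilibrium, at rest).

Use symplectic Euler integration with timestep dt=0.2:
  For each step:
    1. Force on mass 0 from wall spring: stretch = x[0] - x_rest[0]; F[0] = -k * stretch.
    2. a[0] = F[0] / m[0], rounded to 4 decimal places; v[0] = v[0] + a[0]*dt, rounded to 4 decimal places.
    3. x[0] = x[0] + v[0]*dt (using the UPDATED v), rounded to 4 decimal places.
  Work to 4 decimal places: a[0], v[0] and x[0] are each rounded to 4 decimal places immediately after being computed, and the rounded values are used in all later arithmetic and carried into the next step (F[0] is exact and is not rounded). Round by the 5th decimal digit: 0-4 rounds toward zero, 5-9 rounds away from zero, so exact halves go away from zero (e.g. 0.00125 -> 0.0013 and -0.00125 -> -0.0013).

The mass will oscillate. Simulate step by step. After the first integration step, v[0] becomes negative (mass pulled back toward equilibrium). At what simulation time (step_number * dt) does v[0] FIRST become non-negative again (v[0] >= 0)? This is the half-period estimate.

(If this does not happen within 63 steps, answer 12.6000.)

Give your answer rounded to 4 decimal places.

Step 0: x=[10.7000] v=[0.0000]
Step 1: x=[10.4200] v=[-1.4000]
Step 2: x=[9.8914] v=[-2.6432]
Step 3: x=[9.1733] v=[-3.5904]
Step 4: x=[8.3462] v=[-4.1354]
Step 5: x=[7.5027] v=[-4.2173]
Step 6: x=[6.7373] v=[-3.8268]
Step 7: x=[6.1358] v=[-3.0077]
Step 8: x=[5.7655] v=[-1.8517]
Step 9: x=[5.6678] v=[-0.4884]
Step 10: x=[5.8537] v=[0.9296]
First v>=0 after going negative at step 10, time=2.0000

Answer: 2.0000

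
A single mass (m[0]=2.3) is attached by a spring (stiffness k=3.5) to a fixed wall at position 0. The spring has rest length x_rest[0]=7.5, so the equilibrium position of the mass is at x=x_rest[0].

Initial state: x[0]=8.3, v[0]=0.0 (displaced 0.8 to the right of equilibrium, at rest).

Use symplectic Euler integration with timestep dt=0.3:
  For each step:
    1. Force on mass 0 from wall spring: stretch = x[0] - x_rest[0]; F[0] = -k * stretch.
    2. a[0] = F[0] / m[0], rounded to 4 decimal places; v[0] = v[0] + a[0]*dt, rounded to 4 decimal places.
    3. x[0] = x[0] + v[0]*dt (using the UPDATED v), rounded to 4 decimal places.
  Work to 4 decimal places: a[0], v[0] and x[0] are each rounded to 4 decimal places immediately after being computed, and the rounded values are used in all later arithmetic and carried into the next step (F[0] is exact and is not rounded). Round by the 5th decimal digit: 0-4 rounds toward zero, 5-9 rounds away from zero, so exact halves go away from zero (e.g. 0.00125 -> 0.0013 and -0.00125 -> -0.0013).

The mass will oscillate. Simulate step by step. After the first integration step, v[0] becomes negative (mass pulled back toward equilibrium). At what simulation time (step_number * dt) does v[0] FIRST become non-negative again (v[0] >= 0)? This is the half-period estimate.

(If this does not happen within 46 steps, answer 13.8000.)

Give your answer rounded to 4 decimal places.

Step 0: x=[8.3000] v=[0.0000]
Step 1: x=[8.1904] v=[-0.3652]
Step 2: x=[7.9863] v=[-0.6804]
Step 3: x=[7.7156] v=[-0.9024]
Step 4: x=[7.4154] v=[-1.0008]
Step 5: x=[7.1267] v=[-0.9622]
Step 6: x=[6.8892] v=[-0.7918]
Step 7: x=[6.7353] v=[-0.5130]
Step 8: x=[6.6861] v=[-0.1639]
Step 9: x=[6.7484] v=[0.2077]
First v>=0 after going negative at step 9, time=2.7000

Answer: 2.7000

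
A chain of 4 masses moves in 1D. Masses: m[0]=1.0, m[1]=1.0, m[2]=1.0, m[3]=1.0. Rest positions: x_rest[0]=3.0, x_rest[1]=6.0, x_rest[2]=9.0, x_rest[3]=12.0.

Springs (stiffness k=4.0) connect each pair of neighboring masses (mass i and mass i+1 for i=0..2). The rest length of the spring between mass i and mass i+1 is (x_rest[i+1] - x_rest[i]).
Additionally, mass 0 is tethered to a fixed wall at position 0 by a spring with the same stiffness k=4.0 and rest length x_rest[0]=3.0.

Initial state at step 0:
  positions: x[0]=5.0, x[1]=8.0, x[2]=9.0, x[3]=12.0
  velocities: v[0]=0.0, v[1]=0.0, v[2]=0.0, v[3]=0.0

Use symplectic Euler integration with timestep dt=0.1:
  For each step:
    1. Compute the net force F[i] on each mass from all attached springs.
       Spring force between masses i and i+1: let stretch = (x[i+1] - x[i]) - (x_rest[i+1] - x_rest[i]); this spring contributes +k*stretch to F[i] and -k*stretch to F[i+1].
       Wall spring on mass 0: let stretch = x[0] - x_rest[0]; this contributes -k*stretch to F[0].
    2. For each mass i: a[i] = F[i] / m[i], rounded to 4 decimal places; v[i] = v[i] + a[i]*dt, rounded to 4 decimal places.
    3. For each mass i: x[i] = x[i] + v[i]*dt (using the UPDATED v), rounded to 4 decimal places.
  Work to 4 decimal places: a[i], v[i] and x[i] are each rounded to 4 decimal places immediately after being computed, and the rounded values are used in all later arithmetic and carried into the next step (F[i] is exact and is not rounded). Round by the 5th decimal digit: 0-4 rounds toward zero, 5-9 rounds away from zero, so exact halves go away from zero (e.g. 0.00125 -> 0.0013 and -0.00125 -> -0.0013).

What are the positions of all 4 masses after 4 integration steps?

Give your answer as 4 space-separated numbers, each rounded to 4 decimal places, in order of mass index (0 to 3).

Answer: 4.2480 7.2907 9.6640 12.0445

Derivation:
Step 0: x=[5.0000 8.0000 9.0000 12.0000] v=[0.0000 0.0000 0.0000 0.0000]
Step 1: x=[4.9200 7.9200 9.0800 12.0000] v=[-0.8000 -0.8000 0.8000 0.0000]
Step 2: x=[4.7632 7.7664 9.2304 12.0032] v=[-1.5680 -1.5360 1.5040 0.0320]
Step 3: x=[4.5360 7.5512 9.4332 12.0155] v=[-2.2720 -2.1517 2.0275 0.1229]
Step 4: x=[4.2480 7.2907 9.6640 12.0445] v=[-2.8803 -2.6050 2.3076 0.2900]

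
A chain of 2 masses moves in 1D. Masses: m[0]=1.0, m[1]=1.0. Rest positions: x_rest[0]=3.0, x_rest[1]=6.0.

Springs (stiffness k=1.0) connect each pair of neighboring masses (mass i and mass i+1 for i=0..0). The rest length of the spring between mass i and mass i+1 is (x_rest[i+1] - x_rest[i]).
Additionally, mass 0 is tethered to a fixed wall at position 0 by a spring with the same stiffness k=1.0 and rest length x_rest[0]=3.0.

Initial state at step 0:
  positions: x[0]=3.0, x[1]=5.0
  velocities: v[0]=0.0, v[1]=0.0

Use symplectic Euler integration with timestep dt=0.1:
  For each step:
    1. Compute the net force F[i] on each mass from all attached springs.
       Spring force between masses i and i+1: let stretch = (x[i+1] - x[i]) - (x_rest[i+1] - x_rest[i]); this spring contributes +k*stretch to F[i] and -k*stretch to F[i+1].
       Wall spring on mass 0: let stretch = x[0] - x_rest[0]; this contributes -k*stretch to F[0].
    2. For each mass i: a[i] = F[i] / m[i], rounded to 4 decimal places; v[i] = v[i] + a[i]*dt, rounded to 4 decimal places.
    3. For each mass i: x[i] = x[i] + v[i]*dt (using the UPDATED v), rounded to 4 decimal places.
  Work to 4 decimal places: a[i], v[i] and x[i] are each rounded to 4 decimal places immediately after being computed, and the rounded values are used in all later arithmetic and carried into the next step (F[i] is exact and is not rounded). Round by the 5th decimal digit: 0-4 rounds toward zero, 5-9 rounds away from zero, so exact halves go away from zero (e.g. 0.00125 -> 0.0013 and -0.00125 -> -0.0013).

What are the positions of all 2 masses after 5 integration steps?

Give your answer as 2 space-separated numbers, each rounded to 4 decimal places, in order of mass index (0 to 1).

Step 0: x=[3.0000 5.0000] v=[0.0000 0.0000]
Step 1: x=[2.9900 5.0100] v=[-0.1000 0.1000]
Step 2: x=[2.9703 5.0298] v=[-0.1970 0.1980]
Step 3: x=[2.9415 5.0590] v=[-0.2881 0.2921]
Step 4: x=[2.9045 5.0970] v=[-0.3705 0.3804]
Step 5: x=[2.8603 5.1431] v=[-0.4417 0.4612]

Answer: 2.8603 5.1431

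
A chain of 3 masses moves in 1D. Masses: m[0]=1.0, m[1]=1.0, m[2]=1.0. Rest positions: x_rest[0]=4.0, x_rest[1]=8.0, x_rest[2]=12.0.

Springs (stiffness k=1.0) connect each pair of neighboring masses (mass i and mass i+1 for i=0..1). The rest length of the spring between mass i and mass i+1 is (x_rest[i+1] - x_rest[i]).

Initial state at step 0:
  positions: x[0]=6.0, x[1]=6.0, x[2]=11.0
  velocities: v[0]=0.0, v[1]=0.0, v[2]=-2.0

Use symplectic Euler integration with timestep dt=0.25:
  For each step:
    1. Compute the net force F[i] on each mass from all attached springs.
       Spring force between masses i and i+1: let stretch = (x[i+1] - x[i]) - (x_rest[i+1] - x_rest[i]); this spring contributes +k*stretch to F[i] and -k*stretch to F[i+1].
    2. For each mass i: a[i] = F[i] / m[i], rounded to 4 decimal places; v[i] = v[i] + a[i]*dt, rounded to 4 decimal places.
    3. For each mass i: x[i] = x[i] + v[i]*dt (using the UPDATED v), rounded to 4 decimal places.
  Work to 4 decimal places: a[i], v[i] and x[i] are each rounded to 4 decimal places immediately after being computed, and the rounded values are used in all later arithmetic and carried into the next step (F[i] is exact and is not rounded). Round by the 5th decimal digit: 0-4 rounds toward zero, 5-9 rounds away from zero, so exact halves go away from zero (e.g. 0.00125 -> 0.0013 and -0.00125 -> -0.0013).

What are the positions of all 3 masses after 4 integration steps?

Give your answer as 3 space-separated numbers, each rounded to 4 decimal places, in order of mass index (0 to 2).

Step 0: x=[6.0000 6.0000 11.0000] v=[0.0000 0.0000 -2.0000]
Step 1: x=[5.7500 6.3125 10.4375] v=[-1.0000 1.2500 -2.2500]
Step 2: x=[5.2852 6.8477 9.8672] v=[-1.8594 2.1406 -2.2813]
Step 3: x=[4.6680 7.4739 9.3582] v=[-2.4688 2.5049 -2.0362]
Step 4: x=[3.9762 8.0425 8.9814] v=[-2.7673 2.2745 -1.5073]

Answer: 3.9762 8.0425 8.9814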